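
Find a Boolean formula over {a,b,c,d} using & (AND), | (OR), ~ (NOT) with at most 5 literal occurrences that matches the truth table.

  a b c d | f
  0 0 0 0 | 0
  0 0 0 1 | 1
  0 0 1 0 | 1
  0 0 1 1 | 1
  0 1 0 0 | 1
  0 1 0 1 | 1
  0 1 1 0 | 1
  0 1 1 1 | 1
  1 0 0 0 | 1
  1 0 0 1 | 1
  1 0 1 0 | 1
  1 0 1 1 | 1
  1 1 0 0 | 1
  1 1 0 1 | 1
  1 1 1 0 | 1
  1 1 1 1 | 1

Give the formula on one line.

  (b | c) = 0011111100111111
  (a | b) = 0000111111111111
  (d | (a | b)) = 0101111111111111
  ((b | c) | (d | (a | b))) = 0111111111111111

((b | c) | (d | (a | b)))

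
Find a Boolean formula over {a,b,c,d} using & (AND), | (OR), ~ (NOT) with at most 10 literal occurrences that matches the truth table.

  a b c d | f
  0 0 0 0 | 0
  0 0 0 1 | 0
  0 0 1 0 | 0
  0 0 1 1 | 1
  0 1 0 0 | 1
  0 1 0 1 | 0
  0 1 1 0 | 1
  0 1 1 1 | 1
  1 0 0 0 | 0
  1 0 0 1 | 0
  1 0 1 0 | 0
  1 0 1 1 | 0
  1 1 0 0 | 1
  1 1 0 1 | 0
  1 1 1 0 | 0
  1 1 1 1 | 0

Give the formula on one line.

  (c & d) = 0001000100010001
  ~a = 1111111100000000
  ((c & d) & ~a) = 0001000100000000
  ~c = 1100110011001100
  (~a | ~c) = 1111111111001100
  (b & (~a | ~c)) = 0000111100001100
  ~d = 1010101010101010
  ((b & (~a | ~c)) & ~d) = 0000101000001000
  (((c & d) & ~a) | ((b & (~a | ~c)) & ~d)) = 0001101100001000

(((c & d) & ~a) | ((b & (~a | ~c)) & ~d))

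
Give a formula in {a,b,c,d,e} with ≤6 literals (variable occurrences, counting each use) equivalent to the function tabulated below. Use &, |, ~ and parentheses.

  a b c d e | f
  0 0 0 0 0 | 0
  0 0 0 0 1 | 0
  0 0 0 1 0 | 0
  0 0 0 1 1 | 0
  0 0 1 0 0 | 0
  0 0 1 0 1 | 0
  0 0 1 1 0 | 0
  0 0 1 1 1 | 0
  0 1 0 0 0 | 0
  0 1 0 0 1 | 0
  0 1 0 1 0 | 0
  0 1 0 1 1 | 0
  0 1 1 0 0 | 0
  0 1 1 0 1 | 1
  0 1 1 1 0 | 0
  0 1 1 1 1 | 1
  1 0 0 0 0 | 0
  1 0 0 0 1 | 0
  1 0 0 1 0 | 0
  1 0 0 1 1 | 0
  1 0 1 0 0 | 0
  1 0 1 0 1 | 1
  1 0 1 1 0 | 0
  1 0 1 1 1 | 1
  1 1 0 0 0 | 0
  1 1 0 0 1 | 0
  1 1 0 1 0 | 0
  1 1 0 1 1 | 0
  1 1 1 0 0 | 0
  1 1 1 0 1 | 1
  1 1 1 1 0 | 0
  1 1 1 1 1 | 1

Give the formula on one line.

  (b | a) = 00000000111111111111111111111111
  (e & (b | a)) = 00000000010101010101010101010101
  (c & (e & (b | a))) = 00000000000001010000010100000101

(c & (e & (b | a)))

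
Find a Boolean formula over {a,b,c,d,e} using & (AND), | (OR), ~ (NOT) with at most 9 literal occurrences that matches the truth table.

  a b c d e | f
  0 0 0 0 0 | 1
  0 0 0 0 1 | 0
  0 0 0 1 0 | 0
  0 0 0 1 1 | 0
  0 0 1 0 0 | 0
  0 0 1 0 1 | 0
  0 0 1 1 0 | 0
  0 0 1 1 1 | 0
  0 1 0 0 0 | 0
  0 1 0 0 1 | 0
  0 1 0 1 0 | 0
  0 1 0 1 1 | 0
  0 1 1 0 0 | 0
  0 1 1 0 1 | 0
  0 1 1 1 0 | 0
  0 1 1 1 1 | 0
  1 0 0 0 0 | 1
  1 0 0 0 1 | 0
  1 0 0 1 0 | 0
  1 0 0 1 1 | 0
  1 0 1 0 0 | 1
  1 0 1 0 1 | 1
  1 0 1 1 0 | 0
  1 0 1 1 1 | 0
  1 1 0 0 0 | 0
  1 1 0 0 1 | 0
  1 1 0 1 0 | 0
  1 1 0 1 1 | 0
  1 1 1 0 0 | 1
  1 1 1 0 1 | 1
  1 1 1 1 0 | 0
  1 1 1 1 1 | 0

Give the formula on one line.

(~d & (((c & a) | (~e & (~c & ~b))) | (~e & d)))

  ~d = 11001100110011001100110011001100
  (c & a) = 00000000000000000000111100001111
  ~e = 10101010101010101010101010101010
  ~c = 11110000111100001111000011110000
  ~b = 11111111000000001111111100000000
  (~c & ~b) = 11110000000000001111000000000000
  (~e & (~c & ~b)) = 10100000000000001010000000000000
  ((c & a) | (~e & (~c & ~b))) = 10100000000000001010111100001111
  (~e & d) = 00100010001000100010001000100010
  (((c & a) | (~e & (~c & ~b))) | (~e & d)) = 10100010001000101010111100101111
  (~d & (((c & a) | (~e & (~c & ~b))) | (~e & d))) = 10000000000000001000110000001100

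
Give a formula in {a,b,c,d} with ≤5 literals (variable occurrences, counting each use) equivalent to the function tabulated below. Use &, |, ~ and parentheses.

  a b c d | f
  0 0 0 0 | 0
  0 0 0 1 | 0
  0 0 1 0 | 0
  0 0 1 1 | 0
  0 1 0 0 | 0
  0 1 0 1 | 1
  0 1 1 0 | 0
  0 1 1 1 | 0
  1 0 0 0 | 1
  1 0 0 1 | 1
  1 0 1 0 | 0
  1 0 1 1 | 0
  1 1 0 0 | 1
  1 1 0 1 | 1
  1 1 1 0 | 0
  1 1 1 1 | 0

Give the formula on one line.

(~c & (a | ((d & b) & ~a)))

  ~c = 1100110011001100
  (d & b) = 0000010100000101
  ~a = 1111111100000000
  ((d & b) & ~a) = 0000010100000000
  (a | ((d & b) & ~a)) = 0000010111111111
  (~c & (a | ((d & b) & ~a))) = 0000010011001100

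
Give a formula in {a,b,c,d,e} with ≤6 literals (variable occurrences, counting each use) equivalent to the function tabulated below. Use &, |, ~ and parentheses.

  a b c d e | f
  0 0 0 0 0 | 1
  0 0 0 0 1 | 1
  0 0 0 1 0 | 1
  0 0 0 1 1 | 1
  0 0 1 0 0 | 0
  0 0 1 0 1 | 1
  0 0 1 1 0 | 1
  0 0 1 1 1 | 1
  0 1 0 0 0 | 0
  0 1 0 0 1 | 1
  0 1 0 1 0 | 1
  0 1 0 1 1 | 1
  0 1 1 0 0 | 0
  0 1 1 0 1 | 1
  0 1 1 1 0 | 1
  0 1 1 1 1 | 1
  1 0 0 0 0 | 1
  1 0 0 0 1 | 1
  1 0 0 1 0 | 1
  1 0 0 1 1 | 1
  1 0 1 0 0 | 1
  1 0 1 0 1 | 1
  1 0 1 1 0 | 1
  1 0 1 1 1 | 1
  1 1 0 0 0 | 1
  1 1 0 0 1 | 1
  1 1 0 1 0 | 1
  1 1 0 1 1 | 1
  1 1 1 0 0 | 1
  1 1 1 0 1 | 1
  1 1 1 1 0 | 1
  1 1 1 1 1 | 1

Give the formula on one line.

  ~c = 11110000111100001111000011110000
  ~b = 11111111000000001111111100000000
  (~c & ~b) = 11110000000000001111000000000000
  (d | a) = 00110011001100111111111111111111
  ((~c & ~b) | (d | a)) = 11110011001100111111111111111111
  (((~c & ~b) | (d | a)) | e) = 11110111011101111111111111111111

(((~c & ~b) | (d | a)) | e)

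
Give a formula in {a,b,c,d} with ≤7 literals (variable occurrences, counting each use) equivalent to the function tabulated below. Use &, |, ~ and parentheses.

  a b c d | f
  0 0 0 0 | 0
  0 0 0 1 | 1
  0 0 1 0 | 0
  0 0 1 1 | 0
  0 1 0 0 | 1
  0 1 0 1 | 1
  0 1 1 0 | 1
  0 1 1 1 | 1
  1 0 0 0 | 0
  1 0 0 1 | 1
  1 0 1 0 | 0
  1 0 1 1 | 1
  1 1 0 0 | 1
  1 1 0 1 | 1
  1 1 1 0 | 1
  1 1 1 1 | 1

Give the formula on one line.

(b | (((b | d) & ~b) & (~c | a)))

  (b | d) = 0101111101011111
  ~b = 1111000011110000
  ((b | d) & ~b) = 0101000001010000
  ~c = 1100110011001100
  (~c | a) = 1100110011111111
  (((b | d) & ~b) & (~c | a)) = 0100000001010000
  (b | (((b | d) & ~b) & (~c | a))) = 0100111101011111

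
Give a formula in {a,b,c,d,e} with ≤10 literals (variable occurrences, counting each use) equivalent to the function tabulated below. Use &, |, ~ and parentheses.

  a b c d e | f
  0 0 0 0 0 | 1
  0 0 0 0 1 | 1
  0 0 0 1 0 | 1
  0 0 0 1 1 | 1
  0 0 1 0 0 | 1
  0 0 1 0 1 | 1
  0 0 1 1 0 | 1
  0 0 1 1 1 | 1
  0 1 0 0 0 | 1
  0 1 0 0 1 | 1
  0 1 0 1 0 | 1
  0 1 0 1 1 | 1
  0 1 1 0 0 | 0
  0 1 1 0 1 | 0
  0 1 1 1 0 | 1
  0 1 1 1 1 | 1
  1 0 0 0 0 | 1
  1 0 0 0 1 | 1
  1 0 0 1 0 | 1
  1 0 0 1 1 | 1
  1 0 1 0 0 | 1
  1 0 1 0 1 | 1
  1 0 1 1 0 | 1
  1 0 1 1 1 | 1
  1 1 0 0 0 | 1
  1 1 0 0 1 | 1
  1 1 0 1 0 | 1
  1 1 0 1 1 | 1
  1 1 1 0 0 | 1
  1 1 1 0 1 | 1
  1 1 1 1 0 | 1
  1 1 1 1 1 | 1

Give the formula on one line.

(((b & d) | ~c) | (((e & d) | ~b) | a))

  (b & d) = 00000000001100110000000000110011
  ~c = 11110000111100001111000011110000
  ((b & d) | ~c) = 11110000111100111111000011110011
  (e & d) = 00010001000100010001000100010001
  ~b = 11111111000000001111111100000000
  ((e & d) | ~b) = 11111111000100011111111100010001
  (((e & d) | ~b) | a) = 11111111000100011111111111111111
  (((b & d) | ~c) | (((e & d) | ~b) | a)) = 11111111111100111111111111111111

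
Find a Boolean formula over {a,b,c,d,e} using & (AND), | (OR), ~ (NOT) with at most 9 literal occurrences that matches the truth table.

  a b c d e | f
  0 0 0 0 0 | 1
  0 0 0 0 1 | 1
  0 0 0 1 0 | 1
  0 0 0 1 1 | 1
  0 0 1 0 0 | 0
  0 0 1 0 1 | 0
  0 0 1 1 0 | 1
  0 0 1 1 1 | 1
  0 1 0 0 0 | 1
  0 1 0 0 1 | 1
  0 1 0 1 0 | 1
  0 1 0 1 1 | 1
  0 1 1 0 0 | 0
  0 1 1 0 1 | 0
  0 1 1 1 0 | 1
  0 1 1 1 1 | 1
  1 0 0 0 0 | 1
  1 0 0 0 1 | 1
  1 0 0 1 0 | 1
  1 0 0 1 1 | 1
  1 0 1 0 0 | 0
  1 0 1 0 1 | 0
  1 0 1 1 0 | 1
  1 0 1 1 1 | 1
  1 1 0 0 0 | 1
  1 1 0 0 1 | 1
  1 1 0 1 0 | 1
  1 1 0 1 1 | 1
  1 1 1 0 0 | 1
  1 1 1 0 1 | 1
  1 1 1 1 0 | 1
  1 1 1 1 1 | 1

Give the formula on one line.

((~c | d) | ((e & d) | (a & b)))

  ~c = 11110000111100001111000011110000
  (~c | d) = 11110011111100111111001111110011
  (e & d) = 00010001000100010001000100010001
  (a & b) = 00000000000000000000000011111111
  ((e & d) | (a & b)) = 00010001000100010001000111111111
  ((~c | d) | ((e & d) | (a & b))) = 11110011111100111111001111111111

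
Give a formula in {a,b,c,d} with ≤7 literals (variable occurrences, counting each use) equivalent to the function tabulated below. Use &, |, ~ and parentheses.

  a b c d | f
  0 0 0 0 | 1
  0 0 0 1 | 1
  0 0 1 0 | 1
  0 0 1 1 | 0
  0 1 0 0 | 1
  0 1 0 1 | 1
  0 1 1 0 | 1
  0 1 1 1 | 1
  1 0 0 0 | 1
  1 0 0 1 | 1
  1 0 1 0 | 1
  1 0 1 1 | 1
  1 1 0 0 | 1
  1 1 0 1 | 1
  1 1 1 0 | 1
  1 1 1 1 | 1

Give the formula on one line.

((b | (c & ~d)) | (a | ~c))

  ~d = 1010101010101010
  (c & ~d) = 0010001000100010
  (b | (c & ~d)) = 0010111100101111
  ~c = 1100110011001100
  (a | ~c) = 1100110011111111
  ((b | (c & ~d)) | (a | ~c)) = 1110111111111111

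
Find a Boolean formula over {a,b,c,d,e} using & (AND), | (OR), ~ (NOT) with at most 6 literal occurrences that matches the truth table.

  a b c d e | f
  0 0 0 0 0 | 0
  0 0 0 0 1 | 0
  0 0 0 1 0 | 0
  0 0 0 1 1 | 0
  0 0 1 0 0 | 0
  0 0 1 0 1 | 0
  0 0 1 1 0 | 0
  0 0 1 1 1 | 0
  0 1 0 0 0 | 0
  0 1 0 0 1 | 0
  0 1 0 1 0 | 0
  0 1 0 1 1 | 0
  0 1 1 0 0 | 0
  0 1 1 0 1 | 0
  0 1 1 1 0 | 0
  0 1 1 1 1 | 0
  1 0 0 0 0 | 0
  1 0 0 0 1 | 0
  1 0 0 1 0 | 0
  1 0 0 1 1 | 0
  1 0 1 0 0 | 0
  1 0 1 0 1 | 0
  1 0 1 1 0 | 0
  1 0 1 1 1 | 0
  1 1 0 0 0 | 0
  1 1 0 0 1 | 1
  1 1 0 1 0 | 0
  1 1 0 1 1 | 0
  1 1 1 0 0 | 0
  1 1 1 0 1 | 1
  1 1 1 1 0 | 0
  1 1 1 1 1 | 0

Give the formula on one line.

  ~d = 11001100110011001100110011001100
  (~d & a) = 00000000000000001100110011001100
  (e & b) = 00000000010101010000000001010101
  ((~d & a) & (e & b)) = 00000000000000000000000001000100

((~d & a) & (e & b))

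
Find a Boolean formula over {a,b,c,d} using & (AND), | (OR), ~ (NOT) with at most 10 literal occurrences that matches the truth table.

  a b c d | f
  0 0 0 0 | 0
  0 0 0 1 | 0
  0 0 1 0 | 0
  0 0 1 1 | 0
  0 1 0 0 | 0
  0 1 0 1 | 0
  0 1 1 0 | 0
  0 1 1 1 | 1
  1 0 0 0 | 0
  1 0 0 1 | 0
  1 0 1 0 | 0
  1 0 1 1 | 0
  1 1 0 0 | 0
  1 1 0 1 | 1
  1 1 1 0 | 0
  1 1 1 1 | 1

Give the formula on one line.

(((((~d | c) | a) & b) & ((d | ~c) | (~a & ~d))) & d)

  ~d = 1010101010101010
  (~d | c) = 1011101110111011
  ((~d | c) | a) = 1011101111111111
  (((~d | c) | a) & b) = 0000101100001111
  ~c = 1100110011001100
  (d | ~c) = 1101110111011101
  ~a = 1111111100000000
  (~a & ~d) = 1010101000000000
  ((d | ~c) | (~a & ~d)) = 1111111111011101
  ((((~d | c) | a) & b) & ((d | ~c) | (~a & ~d))) = 0000101100001101
  (((((~d | c) | a) & b) & ((d | ~c) | (~a & ~d))) & d) = 0000000100000101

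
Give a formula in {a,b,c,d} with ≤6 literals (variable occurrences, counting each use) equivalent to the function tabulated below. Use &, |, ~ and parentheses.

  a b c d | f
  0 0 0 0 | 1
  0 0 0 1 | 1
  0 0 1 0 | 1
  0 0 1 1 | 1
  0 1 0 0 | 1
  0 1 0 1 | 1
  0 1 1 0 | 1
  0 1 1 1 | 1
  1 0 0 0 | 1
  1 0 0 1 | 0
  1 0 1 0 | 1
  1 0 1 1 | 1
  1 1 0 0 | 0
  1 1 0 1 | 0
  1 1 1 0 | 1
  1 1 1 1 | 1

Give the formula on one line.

  ~b = 1111000011110000
  ~d = 1010101010101010
  (~b & ~d) = 1010000010100000
  ~a = 1111111100000000
  (c | ~a) = 1111111100110011
  ((~b & ~d) | (c | ~a)) = 1111111110110011

((~b & ~d) | (c | ~a))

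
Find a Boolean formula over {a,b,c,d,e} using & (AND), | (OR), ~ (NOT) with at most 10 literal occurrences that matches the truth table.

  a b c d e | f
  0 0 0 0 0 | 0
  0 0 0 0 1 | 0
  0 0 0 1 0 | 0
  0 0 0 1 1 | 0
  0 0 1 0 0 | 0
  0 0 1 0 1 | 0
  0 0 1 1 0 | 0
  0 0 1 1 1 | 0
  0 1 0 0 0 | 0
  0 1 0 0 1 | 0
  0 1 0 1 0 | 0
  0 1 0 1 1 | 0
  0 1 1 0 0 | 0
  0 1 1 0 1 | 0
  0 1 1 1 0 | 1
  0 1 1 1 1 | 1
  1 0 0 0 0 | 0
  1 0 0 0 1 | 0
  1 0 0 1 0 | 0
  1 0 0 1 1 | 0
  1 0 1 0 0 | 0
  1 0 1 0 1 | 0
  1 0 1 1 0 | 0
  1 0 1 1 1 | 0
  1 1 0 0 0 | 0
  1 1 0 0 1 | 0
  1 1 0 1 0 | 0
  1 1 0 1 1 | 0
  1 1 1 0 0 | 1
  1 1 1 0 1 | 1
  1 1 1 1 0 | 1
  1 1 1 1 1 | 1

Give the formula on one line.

  (d | a) = 00110011001100111111111111111111
  ~e = 10101010101010101010101010101010
  (~e & c) = 00001010000010100000101000001010
  (b & c) = 00000000000011110000000000001111
  ((~e & c) | (b & c)) = 00001010000011110000101000001111
  (((~e & c) | (b & c)) | ~e) = 10101010101011111010101010101111
  (b & (((~e & c) | (b & c)) | ~e)) = 00000000101011110000000010101111
  (c & (b & (((~e & c) | (b & c)) | ~e))) = 00000000000011110000000000001111
  ((d | a) & (c & (b & (((~e & c) | (b & c)) | ~e)))) = 00000000000000110000000000001111

((d | a) & (c & (b & (((~e & c) | (b & c)) | ~e))))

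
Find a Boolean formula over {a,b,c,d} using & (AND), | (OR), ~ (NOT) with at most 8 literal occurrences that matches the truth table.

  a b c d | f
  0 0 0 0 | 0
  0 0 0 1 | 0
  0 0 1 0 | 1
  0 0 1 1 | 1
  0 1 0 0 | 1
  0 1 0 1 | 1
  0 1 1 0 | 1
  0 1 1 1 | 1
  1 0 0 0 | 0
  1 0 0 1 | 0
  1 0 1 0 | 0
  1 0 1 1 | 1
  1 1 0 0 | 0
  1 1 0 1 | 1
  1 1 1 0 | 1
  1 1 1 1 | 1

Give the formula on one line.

((~a | ((b & c) | d)) & (c | b))

  ~a = 1111111100000000
  (b & c) = 0000001100000011
  ((b & c) | d) = 0101011101010111
  (~a | ((b & c) | d)) = 1111111101010111
  (c | b) = 0011111100111111
  ((~a | ((b & c) | d)) & (c | b)) = 0011111100010111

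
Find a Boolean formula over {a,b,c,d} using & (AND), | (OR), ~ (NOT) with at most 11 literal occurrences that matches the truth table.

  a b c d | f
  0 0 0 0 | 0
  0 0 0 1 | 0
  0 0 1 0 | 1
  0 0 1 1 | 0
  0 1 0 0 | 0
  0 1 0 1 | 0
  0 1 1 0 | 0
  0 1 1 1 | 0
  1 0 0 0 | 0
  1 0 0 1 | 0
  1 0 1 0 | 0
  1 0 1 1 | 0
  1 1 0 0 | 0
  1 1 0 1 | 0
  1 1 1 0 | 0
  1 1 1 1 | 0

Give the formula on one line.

  (a | d) = 0101010111111111
  ~d = 1010101010101010
  ((a | d) & ~d) = 0000000010101010
  ~a = 1111111100000000
  (((a | d) & ~d) | ~a) = 1111111110101010
  (a | ~d) = 1010101011111111
  ((((a | d) & ~d) | ~a) & (a | ~d)) = 1010101010101010
  (c & ((((a | d) & ~d) | ~a) & (a | ~d))) = 0010001000100010
  ~b = 1111000011110000
  (~a & ~b) = 1111000000000000
  ((c & ((((a | d) & ~d) | ~a) & (a | ~d))) & (~a & ~b)) = 0010000000000000

((c & ((((a | d) & ~d) | ~a) & (a | ~d))) & (~a & ~b))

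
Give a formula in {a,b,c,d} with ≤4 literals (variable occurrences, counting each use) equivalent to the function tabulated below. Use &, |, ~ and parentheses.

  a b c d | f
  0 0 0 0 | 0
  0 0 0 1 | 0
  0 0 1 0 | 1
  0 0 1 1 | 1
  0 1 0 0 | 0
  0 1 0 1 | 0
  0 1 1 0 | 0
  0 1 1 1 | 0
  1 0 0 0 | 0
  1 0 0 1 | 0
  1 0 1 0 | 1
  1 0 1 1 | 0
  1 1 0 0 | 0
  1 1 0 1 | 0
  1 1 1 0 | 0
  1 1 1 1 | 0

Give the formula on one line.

  ~a = 1111111100000000
  ~d = 1010101010101010
  (~a | ~d) = 1111111110101010
  ~b = 1111000011110000
  (~b & c) = 0011000000110000
  ((~a | ~d) & (~b & c)) = 0011000000100000

((~a | ~d) & (~b & c))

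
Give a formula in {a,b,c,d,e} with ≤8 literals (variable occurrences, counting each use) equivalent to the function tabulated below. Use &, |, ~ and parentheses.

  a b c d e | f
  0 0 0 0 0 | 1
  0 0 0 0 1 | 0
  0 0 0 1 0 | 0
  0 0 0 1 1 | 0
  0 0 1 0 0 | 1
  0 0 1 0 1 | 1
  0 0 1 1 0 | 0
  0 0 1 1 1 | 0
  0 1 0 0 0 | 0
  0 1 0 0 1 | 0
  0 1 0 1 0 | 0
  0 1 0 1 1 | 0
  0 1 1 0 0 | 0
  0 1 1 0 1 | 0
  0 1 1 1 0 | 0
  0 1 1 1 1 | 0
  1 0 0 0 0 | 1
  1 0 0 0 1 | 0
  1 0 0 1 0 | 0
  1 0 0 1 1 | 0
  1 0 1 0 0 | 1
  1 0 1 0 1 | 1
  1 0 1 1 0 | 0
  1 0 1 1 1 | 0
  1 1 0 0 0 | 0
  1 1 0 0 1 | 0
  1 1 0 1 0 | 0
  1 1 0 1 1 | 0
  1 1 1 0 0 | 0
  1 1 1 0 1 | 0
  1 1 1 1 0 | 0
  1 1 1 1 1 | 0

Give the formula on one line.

(~b & (((d | c) | ~e) & ~d))

  ~b = 11111111000000001111111100000000
  (d | c) = 00111111001111110011111100111111
  ~e = 10101010101010101010101010101010
  ((d | c) | ~e) = 10111111101111111011111110111111
  ~d = 11001100110011001100110011001100
  (((d | c) | ~e) & ~d) = 10001100100011001000110010001100
  (~b & (((d | c) | ~e) & ~d)) = 10001100000000001000110000000000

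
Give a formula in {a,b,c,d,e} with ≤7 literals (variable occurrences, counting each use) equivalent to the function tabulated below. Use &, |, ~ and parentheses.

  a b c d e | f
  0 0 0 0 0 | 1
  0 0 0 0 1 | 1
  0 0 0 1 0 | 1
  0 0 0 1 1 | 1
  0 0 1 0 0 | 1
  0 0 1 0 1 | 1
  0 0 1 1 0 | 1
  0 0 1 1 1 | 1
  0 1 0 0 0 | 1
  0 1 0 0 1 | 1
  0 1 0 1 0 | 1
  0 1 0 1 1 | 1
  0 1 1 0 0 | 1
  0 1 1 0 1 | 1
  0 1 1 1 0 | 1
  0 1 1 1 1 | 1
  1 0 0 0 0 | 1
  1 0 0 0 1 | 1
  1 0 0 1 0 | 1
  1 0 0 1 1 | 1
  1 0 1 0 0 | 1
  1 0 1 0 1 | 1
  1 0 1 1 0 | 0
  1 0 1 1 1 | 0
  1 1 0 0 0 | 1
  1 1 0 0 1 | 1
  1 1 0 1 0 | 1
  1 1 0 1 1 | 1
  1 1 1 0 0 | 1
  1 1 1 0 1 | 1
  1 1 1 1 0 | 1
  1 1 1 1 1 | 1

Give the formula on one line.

((b | ~c) | (~a | (a & ~d)))

  ~c = 11110000111100001111000011110000
  (b | ~c) = 11110000111111111111000011111111
  ~a = 11111111111111110000000000000000
  ~d = 11001100110011001100110011001100
  (a & ~d) = 00000000000000001100110011001100
  (~a | (a & ~d)) = 11111111111111111100110011001100
  ((b | ~c) | (~a | (a & ~d))) = 11111111111111111111110011111111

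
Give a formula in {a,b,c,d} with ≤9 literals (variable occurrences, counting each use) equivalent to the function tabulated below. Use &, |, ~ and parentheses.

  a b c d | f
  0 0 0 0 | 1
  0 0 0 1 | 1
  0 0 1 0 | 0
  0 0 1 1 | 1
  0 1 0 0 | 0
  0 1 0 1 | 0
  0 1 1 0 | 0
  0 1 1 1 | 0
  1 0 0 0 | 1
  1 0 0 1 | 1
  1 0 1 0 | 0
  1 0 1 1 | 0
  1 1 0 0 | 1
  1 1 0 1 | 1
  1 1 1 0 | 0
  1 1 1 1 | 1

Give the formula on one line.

(((((~a | b) & d) & (a | ~b)) | ~c) & (a | ~b))

  ~a = 1111111100000000
  (~a | b) = 1111111100001111
  ((~a | b) & d) = 0101010100000101
  ~b = 1111000011110000
  (a | ~b) = 1111000011111111
  (((~a | b) & d) & (a | ~b)) = 0101000000000101
  ~c = 1100110011001100
  ((((~a | b) & d) & (a | ~b)) | ~c) = 1101110011001101
  (((((~a | b) & d) & (a | ~b)) | ~c) & (a | ~b)) = 1101000011001101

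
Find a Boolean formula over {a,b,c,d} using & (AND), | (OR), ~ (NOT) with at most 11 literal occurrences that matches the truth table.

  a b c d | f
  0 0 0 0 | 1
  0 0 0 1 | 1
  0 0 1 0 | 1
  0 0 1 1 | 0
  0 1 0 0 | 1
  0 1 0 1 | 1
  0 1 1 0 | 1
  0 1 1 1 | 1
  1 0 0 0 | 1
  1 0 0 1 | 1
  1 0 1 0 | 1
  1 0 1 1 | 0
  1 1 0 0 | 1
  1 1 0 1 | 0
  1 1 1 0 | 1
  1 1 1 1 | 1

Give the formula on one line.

(((b & c) | ~d) | ((c | (~a | ~b)) & (~c | (b & ~a))))

  (b & c) = 0000001100000011
  ~d = 1010101010101010
  ((b & c) | ~d) = 1010101110101011
  ~a = 1111111100000000
  ~b = 1111000011110000
  (~a | ~b) = 1111111111110000
  (c | (~a | ~b)) = 1111111111110011
  ~c = 1100110011001100
  (b & ~a) = 0000111100000000
  (~c | (b & ~a)) = 1100111111001100
  ((c | (~a | ~b)) & (~c | (b & ~a))) = 1100111111000000
  (((b & c) | ~d) | ((c | (~a | ~b)) & (~c | (b & ~a)))) = 1110111111101011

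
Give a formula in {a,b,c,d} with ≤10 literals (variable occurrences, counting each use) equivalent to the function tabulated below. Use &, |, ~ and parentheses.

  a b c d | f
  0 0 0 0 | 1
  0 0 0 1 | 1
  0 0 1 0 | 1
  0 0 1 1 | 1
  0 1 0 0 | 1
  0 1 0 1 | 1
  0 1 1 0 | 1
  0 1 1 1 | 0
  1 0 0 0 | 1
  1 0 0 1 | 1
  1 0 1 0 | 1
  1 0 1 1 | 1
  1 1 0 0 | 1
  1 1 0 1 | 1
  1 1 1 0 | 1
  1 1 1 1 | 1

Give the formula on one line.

  ~d = 1010101010101010
  ~c = 1100110011001100
  ~a = 1111111100000000
  (~c & ~a) = 1100110000000000
  ((~c & ~a) | a) = 1100110011111111
  (~d | ((~c & ~a) | a)) = 1110111011111111
  ((~d | ((~c & ~a) | a)) & b) = 0000111000001111
  (((~d | ((~c & ~a) | a)) & b) | ~d) = 1010111010101111
  ~b = 1111000011110000
  (~b & d) = 0101000001010000
  (~d | (~b & d)) = 1111101011111010
  ((((~d | ((~c & ~a) | a)) & b) | ~d) | (~d | (~b & d))) = 1111111011111111

((((~d | ((~c & ~a) | a)) & b) | ~d) | (~d | (~b & d)))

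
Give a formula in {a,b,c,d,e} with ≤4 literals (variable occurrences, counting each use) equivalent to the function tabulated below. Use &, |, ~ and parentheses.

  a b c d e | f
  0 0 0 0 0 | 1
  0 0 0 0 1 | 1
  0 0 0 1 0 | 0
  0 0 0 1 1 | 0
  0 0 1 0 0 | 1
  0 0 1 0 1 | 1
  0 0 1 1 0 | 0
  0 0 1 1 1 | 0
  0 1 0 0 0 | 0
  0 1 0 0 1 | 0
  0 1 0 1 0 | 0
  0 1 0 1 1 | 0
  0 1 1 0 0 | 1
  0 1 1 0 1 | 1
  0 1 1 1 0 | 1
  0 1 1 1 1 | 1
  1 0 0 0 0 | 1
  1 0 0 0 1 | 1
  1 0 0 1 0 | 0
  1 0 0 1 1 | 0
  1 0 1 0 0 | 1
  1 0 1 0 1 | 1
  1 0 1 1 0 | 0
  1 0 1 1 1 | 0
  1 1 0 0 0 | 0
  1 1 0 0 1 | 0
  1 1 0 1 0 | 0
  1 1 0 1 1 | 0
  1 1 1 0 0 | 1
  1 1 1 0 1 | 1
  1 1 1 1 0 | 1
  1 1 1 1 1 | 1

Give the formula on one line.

((~d & ~b) | (c & b))

  ~d = 11001100110011001100110011001100
  ~b = 11111111000000001111111100000000
  (~d & ~b) = 11001100000000001100110000000000
  (c & b) = 00000000000011110000000000001111
  ((~d & ~b) | (c & b)) = 11001100000011111100110000001111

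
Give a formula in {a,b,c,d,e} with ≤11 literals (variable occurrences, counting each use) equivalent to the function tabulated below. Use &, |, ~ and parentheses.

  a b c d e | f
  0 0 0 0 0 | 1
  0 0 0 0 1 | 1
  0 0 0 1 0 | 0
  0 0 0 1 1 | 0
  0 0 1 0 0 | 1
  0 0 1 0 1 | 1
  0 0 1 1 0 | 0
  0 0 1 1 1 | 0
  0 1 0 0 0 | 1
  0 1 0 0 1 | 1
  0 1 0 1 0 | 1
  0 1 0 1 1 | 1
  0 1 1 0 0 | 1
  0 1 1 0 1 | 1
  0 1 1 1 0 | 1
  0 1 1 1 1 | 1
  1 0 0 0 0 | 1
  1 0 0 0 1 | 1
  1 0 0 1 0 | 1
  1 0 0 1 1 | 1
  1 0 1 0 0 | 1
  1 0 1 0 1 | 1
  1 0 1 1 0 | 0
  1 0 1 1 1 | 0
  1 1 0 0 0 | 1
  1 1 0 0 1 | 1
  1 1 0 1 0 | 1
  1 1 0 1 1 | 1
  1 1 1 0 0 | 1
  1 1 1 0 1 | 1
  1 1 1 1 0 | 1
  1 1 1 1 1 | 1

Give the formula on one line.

(((a & (~c & e)) | (((~e & a) | ~d) & ~c)) | (b | ~d))

  ~c = 11110000111100001111000011110000
  (~c & e) = 01010000010100000101000001010000
  (a & (~c & e)) = 00000000000000000101000001010000
  ~e = 10101010101010101010101010101010
  (~e & a) = 00000000000000001010101010101010
  ~d = 11001100110011001100110011001100
  ((~e & a) | ~d) = 11001100110011001110111011101110
  (((~e & a) | ~d) & ~c) = 11000000110000001110000011100000
  ((a & (~c & e)) | (((~e & a) | ~d) & ~c)) = 11000000110000001111000011110000
  (b | ~d) = 11001100111111111100110011111111
  (((a & (~c & e)) | (((~e & a) | ~d) & ~c)) | (b | ~d)) = 11001100111111111111110011111111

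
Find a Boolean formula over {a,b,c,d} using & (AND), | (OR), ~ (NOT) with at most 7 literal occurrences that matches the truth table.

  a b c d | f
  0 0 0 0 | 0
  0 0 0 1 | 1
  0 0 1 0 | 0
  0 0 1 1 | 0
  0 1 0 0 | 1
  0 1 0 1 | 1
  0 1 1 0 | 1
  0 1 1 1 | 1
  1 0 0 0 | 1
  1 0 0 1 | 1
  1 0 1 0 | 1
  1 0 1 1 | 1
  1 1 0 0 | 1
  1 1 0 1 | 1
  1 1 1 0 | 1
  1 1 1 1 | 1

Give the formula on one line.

(((~c & d) & (~a | (c | ~b))) | (a | b))

  ~c = 1100110011001100
  (~c & d) = 0100010001000100
  ~a = 1111111100000000
  ~b = 1111000011110000
  (c | ~b) = 1111001111110011
  (~a | (c | ~b)) = 1111111111110011
  ((~c & d) & (~a | (c | ~b))) = 0100010001000000
  (a | b) = 0000111111111111
  (((~c & d) & (~a | (c | ~b))) | (a | b)) = 0100111111111111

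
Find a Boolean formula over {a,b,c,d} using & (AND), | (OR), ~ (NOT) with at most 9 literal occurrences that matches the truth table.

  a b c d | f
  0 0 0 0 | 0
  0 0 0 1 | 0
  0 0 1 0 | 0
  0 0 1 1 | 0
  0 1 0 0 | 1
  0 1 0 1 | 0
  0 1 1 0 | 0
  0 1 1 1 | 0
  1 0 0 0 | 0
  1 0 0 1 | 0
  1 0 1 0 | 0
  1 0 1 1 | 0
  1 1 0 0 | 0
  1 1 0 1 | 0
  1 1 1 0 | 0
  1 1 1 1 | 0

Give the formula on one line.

(~d & ((~a & b) & (~c | (a & b))))

  ~d = 1010101010101010
  ~a = 1111111100000000
  (~a & b) = 0000111100000000
  ~c = 1100110011001100
  (a & b) = 0000000000001111
  (~c | (a & b)) = 1100110011001111
  ((~a & b) & (~c | (a & b))) = 0000110000000000
  (~d & ((~a & b) & (~c | (a & b)))) = 0000100000000000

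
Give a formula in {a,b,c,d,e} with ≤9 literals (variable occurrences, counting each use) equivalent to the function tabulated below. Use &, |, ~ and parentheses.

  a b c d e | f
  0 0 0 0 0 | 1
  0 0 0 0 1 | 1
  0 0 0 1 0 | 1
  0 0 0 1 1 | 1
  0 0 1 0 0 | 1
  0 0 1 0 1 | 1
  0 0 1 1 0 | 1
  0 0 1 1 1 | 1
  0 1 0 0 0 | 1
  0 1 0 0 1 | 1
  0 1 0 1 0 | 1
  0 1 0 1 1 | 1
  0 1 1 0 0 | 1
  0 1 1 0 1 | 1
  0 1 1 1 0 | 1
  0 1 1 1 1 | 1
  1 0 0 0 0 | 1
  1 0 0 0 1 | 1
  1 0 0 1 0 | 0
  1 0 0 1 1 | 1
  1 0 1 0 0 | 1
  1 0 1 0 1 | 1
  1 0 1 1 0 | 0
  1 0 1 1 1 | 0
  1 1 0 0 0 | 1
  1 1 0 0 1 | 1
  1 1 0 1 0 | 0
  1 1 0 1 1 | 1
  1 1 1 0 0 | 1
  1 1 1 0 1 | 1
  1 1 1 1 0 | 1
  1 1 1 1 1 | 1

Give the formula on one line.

  ~a = 11111111111111110000000000000000
  (b & a) = 00000000000000000000000011111111
  ((b & a) & c) = 00000000000000000000000000001111
  (~a | ((b & a) & c)) = 11111111111111110000000000001111
  ~c = 11110000111100001111000011110000
  (~c & d) = 00110000001100000011000000110000
  ((~c & d) & e) = 00010000000100000001000000010000
  ~d = 11001100110011001100110011001100
  (~d & a) = 00000000000000001100110011001100
  (((~c & d) & e) | (~d & a)) = 00010000000100001101110011011100
  ((~a | ((b & a) & c)) | (((~c & d) & e) | (~d & a))) = 11111111111111111101110011011111

((~a | ((b & a) & c)) | (((~c & d) & e) | (~d & a)))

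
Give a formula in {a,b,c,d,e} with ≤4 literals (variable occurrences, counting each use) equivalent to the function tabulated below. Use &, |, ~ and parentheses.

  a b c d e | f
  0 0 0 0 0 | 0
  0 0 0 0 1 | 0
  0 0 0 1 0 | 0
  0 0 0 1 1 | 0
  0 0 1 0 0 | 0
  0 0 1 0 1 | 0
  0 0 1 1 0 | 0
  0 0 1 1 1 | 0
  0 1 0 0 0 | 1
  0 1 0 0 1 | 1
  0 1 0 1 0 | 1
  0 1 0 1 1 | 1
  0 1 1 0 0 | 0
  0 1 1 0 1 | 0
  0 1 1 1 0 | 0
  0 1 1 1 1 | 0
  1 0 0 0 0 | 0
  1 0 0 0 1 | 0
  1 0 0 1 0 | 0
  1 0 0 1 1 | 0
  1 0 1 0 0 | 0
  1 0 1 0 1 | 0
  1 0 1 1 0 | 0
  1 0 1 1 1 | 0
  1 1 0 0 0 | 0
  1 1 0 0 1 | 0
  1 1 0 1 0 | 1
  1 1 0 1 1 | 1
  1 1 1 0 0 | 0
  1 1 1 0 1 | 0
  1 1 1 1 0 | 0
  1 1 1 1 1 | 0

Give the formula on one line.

  ~c = 11110000111100001111000011110000
  (b & ~c) = 00000000111100000000000011110000
  ~a = 11111111111111110000000000000000
  (~a | d) = 11111111111111110011001100110011
  ((b & ~c) & (~a | d)) = 00000000111100000000000000110000

((b & ~c) & (~a | d))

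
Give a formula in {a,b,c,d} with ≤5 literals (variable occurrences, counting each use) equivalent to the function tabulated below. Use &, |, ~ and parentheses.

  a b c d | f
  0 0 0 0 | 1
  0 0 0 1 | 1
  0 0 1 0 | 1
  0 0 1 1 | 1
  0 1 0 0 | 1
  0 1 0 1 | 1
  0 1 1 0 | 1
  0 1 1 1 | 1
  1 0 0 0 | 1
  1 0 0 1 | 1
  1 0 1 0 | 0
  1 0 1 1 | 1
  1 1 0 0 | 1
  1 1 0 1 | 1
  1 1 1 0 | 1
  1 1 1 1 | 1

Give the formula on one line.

((~c | d) | (~a | b))

  ~c = 1100110011001100
  (~c | d) = 1101110111011101
  ~a = 1111111100000000
  (~a | b) = 1111111100001111
  ((~c | d) | (~a | b)) = 1111111111011111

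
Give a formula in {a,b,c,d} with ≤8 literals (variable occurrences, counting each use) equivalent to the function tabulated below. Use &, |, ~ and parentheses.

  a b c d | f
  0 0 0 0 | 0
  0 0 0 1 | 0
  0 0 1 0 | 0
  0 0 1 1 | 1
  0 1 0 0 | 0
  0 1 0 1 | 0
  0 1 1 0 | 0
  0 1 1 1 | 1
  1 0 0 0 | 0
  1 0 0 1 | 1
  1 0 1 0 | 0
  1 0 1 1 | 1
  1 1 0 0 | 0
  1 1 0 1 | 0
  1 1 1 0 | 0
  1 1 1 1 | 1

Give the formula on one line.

(d & (((a & ~b) | c) & (d | ~b)))

  ~b = 1111000011110000
  (a & ~b) = 0000000011110000
  ((a & ~b) | c) = 0011001111110011
  (d | ~b) = 1111010111110101
  (((a & ~b) | c) & (d | ~b)) = 0011000111110001
  (d & (((a & ~b) | c) & (d | ~b))) = 0001000101010001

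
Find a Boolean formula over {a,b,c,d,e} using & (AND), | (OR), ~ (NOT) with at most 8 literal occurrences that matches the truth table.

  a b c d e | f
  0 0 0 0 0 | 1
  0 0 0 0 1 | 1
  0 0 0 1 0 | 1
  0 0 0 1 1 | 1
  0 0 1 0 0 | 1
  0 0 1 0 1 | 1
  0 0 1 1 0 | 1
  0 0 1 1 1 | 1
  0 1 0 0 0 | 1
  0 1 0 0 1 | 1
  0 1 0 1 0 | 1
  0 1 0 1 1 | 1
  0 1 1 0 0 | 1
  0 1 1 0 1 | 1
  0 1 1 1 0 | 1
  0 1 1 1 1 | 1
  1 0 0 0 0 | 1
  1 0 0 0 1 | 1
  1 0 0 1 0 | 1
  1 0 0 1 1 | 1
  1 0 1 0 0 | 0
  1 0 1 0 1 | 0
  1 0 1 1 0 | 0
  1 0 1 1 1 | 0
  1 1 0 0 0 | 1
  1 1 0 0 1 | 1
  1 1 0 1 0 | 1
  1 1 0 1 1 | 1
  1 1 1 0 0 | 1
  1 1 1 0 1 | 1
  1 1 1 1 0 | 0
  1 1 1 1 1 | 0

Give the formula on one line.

  ~c = 11110000111100001111000011110000
  ~a = 11111111111111110000000000000000
  (~c | ~a) = 11111111111111111111000011110000
  ~d = 11001100110011001100110011001100
  (b & ~d) = 00000000110011000000000011001100
  (a & (b & ~d)) = 00000000000000000000000011001100
  ((~c | ~a) | (a & (b & ~d))) = 11111111111111111111000011111100

((~c | ~a) | (a & (b & ~d)))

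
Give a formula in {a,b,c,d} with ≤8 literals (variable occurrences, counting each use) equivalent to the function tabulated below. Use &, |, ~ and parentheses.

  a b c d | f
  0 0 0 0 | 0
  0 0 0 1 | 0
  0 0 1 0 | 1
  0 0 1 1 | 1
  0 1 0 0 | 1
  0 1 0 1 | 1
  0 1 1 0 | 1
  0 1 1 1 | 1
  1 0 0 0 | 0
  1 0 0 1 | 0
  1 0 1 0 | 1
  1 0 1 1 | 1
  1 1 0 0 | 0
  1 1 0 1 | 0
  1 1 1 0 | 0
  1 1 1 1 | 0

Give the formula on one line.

((c & ~b) | ((~b | ~a) & ((a & c) | b)))

  ~b = 1111000011110000
  (c & ~b) = 0011000000110000
  ~a = 1111111100000000
  (~b | ~a) = 1111111111110000
  (a & c) = 0000000000110011
  ((a & c) | b) = 0000111100111111
  ((~b | ~a) & ((a & c) | b)) = 0000111100110000
  ((c & ~b) | ((~b | ~a) & ((a & c) | b))) = 0011111100110000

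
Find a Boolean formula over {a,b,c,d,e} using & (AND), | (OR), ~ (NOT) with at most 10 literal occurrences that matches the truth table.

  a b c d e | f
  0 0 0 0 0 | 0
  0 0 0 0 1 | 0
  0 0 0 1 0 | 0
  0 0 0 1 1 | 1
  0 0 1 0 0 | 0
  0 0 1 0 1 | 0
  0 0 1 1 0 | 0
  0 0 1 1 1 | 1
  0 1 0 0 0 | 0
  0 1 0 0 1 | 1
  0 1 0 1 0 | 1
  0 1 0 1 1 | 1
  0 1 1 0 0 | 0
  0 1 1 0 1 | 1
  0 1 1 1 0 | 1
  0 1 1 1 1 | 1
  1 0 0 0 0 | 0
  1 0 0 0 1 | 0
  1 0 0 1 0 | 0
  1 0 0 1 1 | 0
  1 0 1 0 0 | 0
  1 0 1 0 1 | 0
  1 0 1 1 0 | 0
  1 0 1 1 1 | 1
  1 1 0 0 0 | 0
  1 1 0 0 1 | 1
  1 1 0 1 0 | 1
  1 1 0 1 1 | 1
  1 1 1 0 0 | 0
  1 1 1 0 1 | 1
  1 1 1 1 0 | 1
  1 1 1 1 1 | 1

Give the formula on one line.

  (e & b) = 00000000010101010000000001010101
  ~a = 11111111111111110000000000000000
  (c | ~a) = 11111111111111110000111100001111
  ((c | ~a) & e) = 01010101010101010000010100000101
  (b | ((c | ~a) & e)) = 01010101111111110000010111111111
  (d & (b | ((c | ~a) & e))) = 00010001001100110000000100110011
  ((e & b) | (d & (b | ((c | ~a) & e)))) = 00010001011101110000000101110111

((e & b) | (d & (b | ((c | ~a) & e))))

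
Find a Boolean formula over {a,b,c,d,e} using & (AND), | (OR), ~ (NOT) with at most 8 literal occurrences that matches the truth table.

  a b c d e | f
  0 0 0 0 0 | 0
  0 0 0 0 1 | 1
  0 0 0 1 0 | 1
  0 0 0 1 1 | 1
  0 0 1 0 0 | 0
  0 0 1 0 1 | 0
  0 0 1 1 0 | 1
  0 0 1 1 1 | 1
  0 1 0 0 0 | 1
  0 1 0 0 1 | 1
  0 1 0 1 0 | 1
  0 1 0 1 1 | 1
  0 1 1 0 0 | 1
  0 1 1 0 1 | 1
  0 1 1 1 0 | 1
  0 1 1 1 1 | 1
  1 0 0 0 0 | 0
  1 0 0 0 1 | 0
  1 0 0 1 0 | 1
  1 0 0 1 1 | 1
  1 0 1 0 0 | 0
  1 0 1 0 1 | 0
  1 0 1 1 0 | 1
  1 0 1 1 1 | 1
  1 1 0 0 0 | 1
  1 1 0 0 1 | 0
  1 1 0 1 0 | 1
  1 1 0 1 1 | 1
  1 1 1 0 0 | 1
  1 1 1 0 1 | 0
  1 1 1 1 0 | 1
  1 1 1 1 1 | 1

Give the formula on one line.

  ~c = 11110000111100001111000011110000
  (~c & e) = 01010000010100000101000001010000
  (b | d) = 00110011111111110011001111111111
  ((~c & e) | (b | d)) = 01110011111111110111001111111111
  ~e = 10101010101010101010101010101010
  ~a = 11111111111111110000000000000000
  (~e | ~a) = 11111111111111111010101010101010
  (((~c & e) | (b | d)) & (~e | ~a)) = 01110011111111110010001010101010
  (d | (((~c & e) | (b | d)) & (~e | ~a))) = 01110011111111110011001110111011

(d | (((~c & e) | (b | d)) & (~e | ~a)))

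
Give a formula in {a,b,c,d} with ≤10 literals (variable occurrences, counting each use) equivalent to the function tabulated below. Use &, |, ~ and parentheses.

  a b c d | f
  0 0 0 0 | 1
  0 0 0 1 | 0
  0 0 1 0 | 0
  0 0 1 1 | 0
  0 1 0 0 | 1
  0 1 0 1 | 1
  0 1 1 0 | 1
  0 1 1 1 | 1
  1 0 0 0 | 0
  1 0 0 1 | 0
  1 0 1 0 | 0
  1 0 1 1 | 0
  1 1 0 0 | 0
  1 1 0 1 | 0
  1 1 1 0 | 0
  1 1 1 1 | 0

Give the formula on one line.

  ~d = 1010101010101010
  (a & ~d) = 0000000010101010
  ~b = 1111000011110000
  (a | ~b) = 1111000011111111
  ((a | ~b) & ~d) = 1010000010101010
  ~c = 1100110011001100
  (~d & ~c) = 1000100010001000
  (((a | ~b) & ~d) & (~d & ~c)) = 1000000010001000
  ((a & ~d) | (((a | ~b) & ~d) & (~d & ~c))) = 1000000010101010
  (((a & ~d) | (((a | ~b) & ~d) & (~d & ~c))) | b) = 1000111110101111
  ~a = 1111111100000000
  ((((a & ~d) | (((a | ~b) & ~d) & (~d & ~c))) | b) & ~a) = 1000111100000000

((((a & ~d) | (((a | ~b) & ~d) & (~d & ~c))) | b) & ~a)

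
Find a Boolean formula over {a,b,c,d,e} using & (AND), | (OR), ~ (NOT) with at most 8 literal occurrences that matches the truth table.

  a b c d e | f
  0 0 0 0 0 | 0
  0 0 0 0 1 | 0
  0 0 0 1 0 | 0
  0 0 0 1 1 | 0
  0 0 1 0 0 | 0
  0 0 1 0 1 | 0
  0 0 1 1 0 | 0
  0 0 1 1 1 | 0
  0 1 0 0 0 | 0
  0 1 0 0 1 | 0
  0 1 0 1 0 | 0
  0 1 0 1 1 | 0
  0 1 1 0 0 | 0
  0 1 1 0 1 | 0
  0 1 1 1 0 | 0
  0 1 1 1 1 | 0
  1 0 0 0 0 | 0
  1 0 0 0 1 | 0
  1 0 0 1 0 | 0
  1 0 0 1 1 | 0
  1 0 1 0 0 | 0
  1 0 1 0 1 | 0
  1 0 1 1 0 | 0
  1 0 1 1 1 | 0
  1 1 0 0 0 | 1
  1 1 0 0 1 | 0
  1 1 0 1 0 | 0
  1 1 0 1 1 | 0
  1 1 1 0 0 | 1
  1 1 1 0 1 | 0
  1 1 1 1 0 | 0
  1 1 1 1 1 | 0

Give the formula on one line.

((b | ((~b & ~c) & ~a)) & ((~d & (a | e)) & ~e))

  ~b = 11111111000000001111111100000000
  ~c = 11110000111100001111000011110000
  (~b & ~c) = 11110000000000001111000000000000
  ~a = 11111111111111110000000000000000
  ((~b & ~c) & ~a) = 11110000000000000000000000000000
  (b | ((~b & ~c) & ~a)) = 11110000111111110000000011111111
  ~d = 11001100110011001100110011001100
  (a | e) = 01010101010101011111111111111111
  (~d & (a | e)) = 01000100010001001100110011001100
  ~e = 10101010101010101010101010101010
  ((~d & (a | e)) & ~e) = 00000000000000001000100010001000
  ((b | ((~b & ~c) & ~a)) & ((~d & (a | e)) & ~e)) = 00000000000000000000000010001000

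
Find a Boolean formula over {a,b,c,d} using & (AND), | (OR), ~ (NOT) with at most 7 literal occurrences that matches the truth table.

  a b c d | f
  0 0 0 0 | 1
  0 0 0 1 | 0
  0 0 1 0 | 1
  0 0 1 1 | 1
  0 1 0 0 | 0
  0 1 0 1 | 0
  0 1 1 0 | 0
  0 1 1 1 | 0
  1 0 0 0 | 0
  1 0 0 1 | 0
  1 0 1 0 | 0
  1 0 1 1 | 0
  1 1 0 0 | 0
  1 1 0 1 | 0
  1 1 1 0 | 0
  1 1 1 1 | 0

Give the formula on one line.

((~b & ~a) & (((~d & ~a) | c) | ~d))

  ~b = 1111000011110000
  ~a = 1111111100000000
  (~b & ~a) = 1111000000000000
  ~d = 1010101010101010
  (~d & ~a) = 1010101000000000
  ((~d & ~a) | c) = 1011101100110011
  (((~d & ~a) | c) | ~d) = 1011101110111011
  ((~b & ~a) & (((~d & ~a) | c) | ~d)) = 1011000000000000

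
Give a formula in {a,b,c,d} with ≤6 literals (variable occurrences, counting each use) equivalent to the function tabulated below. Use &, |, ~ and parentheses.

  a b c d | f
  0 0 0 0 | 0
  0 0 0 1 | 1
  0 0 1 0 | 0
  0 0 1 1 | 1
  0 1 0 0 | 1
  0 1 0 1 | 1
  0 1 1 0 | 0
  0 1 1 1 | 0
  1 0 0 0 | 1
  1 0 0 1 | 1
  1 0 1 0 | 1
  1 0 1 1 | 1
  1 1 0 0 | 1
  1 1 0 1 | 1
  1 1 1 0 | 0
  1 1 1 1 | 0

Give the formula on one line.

((b & ~c) | ((d | a) & ~b))

  ~c = 1100110011001100
  (b & ~c) = 0000110000001100
  (d | a) = 0101010111111111
  ~b = 1111000011110000
  ((d | a) & ~b) = 0101000011110000
  ((b & ~c) | ((d | a) & ~b)) = 0101110011111100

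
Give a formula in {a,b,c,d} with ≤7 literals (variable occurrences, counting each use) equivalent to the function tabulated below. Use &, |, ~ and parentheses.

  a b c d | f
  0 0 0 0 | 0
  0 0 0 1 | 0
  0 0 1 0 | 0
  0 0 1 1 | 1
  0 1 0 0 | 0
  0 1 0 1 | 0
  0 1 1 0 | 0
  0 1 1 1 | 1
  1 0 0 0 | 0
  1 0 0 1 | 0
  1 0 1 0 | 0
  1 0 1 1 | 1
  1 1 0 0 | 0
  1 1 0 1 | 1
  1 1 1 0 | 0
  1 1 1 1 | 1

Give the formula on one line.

  (c | b) = 0011111100111111
  (d & (c | b)) = 0001010100010101
  (c | a) = 0011001111111111
  ((d & (c | b)) & (c | a)) = 0001000100010101

((d & (c | b)) & (c | a))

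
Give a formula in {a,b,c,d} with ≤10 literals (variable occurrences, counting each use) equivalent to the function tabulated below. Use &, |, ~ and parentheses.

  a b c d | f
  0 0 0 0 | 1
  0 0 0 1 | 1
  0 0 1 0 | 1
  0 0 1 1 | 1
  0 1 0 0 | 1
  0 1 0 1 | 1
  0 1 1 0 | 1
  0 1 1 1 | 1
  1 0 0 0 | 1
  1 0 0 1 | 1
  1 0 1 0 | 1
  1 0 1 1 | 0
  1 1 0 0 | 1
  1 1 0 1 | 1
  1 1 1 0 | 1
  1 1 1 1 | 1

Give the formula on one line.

((~a | ~d) | (((c & b) & d) | ((~c | ~d) & a)))

  ~a = 1111111100000000
  ~d = 1010101010101010
  (~a | ~d) = 1111111110101010
  (c & b) = 0000001100000011
  ((c & b) & d) = 0000000100000001
  ~c = 1100110011001100
  (~c | ~d) = 1110111011101110
  ((~c | ~d) & a) = 0000000011101110
  (((c & b) & d) | ((~c | ~d) & a)) = 0000000111101111
  ((~a | ~d) | (((c & b) & d) | ((~c | ~d) & a))) = 1111111111101111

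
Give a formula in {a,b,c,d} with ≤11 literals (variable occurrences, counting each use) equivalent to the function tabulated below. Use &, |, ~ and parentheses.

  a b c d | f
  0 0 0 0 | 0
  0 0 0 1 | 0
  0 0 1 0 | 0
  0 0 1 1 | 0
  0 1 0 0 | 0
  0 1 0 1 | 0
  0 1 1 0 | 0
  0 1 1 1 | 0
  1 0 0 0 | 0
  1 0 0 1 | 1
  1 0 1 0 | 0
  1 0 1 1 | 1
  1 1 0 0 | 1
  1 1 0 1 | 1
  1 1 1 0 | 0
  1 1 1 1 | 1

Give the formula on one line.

(a & ((d & (~c | (a & (c & d)))) | (b & ~c)))

  ~c = 1100110011001100
  (c & d) = 0001000100010001
  (a & (c & d)) = 0000000000010001
  (~c | (a & (c & d))) = 1100110011011101
  (d & (~c | (a & (c & d)))) = 0100010001010101
  (b & ~c) = 0000110000001100
  ((d & (~c | (a & (c & d)))) | (b & ~c)) = 0100110001011101
  (a & ((d & (~c | (a & (c & d)))) | (b & ~c))) = 0000000001011101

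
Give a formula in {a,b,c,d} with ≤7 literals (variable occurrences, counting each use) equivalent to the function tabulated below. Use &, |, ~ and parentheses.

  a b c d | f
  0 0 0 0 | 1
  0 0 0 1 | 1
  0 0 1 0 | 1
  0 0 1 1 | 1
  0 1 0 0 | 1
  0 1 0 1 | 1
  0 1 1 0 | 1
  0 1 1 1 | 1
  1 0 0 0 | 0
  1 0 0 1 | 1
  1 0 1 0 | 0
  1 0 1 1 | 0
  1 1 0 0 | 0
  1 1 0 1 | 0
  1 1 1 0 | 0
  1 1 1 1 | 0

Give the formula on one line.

(~a | ((b | d) & (~b & ~c)))

  ~a = 1111111100000000
  (b | d) = 0101111101011111
  ~b = 1111000011110000
  ~c = 1100110011001100
  (~b & ~c) = 1100000011000000
  ((b | d) & (~b & ~c)) = 0100000001000000
  (~a | ((b | d) & (~b & ~c))) = 1111111101000000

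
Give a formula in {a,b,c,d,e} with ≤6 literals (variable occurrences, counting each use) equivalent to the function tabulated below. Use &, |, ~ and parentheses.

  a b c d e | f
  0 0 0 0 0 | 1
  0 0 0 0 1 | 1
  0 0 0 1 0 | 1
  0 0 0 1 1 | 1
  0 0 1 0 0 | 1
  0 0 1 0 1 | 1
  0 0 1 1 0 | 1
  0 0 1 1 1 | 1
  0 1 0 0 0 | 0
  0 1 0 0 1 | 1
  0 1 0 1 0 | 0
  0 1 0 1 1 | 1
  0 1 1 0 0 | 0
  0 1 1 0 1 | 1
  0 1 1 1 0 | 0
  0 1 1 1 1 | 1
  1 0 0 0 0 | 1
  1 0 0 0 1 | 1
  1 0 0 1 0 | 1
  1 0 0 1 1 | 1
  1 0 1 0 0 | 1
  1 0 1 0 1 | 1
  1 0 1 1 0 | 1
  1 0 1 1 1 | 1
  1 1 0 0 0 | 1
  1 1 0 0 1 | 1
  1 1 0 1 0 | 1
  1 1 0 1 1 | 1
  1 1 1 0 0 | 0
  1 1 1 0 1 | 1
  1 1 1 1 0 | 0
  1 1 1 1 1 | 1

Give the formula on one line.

((~b | e) | (~c & (a | e)))

  ~b = 11111111000000001111111100000000
  (~b | e) = 11111111010101011111111101010101
  ~c = 11110000111100001111000011110000
  (a | e) = 01010101010101011111111111111111
  (~c & (a | e)) = 01010000010100001111000011110000
  ((~b | e) | (~c & (a | e))) = 11111111010101011111111111110101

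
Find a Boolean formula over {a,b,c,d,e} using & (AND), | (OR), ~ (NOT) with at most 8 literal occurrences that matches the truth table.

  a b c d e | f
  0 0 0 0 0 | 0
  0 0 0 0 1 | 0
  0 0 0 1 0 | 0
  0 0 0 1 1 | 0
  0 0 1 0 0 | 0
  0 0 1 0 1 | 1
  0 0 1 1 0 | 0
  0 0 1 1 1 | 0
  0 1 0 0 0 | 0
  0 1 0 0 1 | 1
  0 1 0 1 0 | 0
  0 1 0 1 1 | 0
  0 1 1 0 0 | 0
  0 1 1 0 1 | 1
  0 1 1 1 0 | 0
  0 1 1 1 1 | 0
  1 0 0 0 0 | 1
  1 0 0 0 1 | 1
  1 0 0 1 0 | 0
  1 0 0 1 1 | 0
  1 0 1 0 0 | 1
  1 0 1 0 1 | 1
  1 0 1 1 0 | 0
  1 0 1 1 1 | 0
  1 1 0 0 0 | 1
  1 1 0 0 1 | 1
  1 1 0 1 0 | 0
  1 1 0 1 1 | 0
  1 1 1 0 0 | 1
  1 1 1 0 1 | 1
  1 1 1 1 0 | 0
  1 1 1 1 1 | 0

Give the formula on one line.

(~d & ((e & (b & ~a)) | (a | (e & c))))

  ~d = 11001100110011001100110011001100
  ~a = 11111111111111110000000000000000
  (b & ~a) = 00000000111111110000000000000000
  (e & (b & ~a)) = 00000000010101010000000000000000
  (e & c) = 00000101000001010000010100000101
  (a | (e & c)) = 00000101000001011111111111111111
  ((e & (b & ~a)) | (a | (e & c))) = 00000101010101011111111111111111
  (~d & ((e & (b & ~a)) | (a | (e & c)))) = 00000100010001001100110011001100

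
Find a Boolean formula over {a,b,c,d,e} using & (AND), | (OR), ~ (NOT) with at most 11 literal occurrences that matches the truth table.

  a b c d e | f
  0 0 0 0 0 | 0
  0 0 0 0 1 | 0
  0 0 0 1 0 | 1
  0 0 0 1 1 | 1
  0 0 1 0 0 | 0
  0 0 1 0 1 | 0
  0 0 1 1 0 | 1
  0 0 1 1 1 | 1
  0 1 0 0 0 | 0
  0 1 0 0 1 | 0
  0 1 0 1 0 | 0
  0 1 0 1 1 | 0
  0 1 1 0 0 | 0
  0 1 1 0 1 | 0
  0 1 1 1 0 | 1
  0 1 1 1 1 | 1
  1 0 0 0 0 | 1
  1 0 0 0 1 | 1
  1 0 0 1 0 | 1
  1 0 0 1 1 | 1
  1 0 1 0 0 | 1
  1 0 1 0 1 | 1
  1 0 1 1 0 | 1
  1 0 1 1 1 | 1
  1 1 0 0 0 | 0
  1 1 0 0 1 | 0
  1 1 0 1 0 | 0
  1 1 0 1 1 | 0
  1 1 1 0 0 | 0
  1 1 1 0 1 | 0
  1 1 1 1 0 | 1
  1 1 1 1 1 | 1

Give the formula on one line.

((d | a) & ((~c & ~b) | ((~b & (c | d)) | (c & d))))

  (d | a) = 00110011001100111111111111111111
  ~c = 11110000111100001111000011110000
  ~b = 11111111000000001111111100000000
  (~c & ~b) = 11110000000000001111000000000000
  (c | d) = 00111111001111110011111100111111
  (~b & (c | d)) = 00111111000000000011111100000000
  (c & d) = 00000011000000110000001100000011
  ((~b & (c | d)) | (c & d)) = 00111111000000110011111100000011
  ((~c & ~b) | ((~b & (c | d)) | (c & d))) = 11111111000000111111111100000011
  ((d | a) & ((~c & ~b) | ((~b & (c | d)) | (c & d)))) = 00110011000000111111111100000011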